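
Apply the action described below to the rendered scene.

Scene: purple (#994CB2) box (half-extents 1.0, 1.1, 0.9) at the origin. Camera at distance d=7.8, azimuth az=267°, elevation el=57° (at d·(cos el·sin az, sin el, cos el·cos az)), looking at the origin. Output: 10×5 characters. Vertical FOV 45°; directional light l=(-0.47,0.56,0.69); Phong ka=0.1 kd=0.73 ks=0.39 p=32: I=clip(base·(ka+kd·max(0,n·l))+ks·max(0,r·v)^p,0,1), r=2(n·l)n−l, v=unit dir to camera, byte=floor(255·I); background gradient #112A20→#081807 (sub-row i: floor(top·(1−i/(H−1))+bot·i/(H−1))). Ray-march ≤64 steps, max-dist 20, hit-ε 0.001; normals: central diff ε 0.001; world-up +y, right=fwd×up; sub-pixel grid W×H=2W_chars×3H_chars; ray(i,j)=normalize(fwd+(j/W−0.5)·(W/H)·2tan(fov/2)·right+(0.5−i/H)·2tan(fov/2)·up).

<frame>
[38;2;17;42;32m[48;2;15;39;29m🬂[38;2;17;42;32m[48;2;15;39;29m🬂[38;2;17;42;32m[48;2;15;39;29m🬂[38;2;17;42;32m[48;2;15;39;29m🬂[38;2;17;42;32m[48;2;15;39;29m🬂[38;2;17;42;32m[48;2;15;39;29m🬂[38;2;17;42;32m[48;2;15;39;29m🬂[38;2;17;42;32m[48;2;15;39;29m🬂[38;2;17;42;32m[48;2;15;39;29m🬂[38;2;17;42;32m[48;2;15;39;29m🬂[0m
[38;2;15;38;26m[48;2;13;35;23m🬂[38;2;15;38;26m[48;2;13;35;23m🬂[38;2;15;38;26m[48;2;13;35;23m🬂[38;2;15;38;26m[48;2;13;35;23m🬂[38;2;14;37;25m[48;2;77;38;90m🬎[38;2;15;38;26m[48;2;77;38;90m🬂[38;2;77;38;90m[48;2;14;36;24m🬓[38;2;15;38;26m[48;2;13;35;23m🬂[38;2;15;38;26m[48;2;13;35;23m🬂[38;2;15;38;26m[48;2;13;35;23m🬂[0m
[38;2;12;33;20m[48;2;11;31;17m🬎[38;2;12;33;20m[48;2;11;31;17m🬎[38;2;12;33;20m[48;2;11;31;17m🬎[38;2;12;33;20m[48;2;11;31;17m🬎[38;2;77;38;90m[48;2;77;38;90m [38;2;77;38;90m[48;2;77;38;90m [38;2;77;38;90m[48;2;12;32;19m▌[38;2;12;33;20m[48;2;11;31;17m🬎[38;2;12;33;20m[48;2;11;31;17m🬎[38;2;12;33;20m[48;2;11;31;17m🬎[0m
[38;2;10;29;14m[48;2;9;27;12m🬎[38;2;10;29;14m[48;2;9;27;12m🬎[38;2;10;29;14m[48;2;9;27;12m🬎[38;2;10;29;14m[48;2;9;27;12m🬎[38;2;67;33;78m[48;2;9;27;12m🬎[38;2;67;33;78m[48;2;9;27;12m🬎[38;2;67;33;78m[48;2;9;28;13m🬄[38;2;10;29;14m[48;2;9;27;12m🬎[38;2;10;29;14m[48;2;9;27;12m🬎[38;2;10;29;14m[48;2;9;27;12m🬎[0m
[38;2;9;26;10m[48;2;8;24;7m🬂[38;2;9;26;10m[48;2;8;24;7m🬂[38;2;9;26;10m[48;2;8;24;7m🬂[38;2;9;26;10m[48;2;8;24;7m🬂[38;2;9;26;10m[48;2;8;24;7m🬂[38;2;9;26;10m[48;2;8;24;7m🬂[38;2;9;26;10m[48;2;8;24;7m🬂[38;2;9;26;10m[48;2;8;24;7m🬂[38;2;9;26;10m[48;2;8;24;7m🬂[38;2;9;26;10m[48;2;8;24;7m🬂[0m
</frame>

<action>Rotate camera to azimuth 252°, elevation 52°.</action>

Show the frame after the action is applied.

<frame>
[38;2;17;42;32m[48;2;15;39;29m🬂[38;2;17;42;32m[48;2;15;39;29m🬂[38;2;17;42;32m[48;2;15;39;29m🬂[38;2;17;42;32m[48;2;15;39;29m🬂[38;2;17;42;32m[48;2;15;39;29m🬂[38;2;17;42;32m[48;2;15;39;29m🬂[38;2;17;42;32m[48;2;15;39;29m🬂[38;2;17;42;32m[48;2;15;39;29m🬂[38;2;17;42;32m[48;2;15;39;29m🬂[38;2;17;42;32m[48;2;15;39;29m🬂[0m
[38;2;15;38;26m[48;2;13;35;23m🬂[38;2;15;38;26m[48;2;13;35;23m🬂[38;2;15;38;26m[48;2;13;35;23m🬂[38;2;15;38;26m[48;2;13;35;23m🬂[38;2;14;37;25m[48;2;77;38;90m🬎[38;2;15;38;26m[48;2;77;38;90m🬂[38;2;77;38;90m[48;2;14;36;24m🬏[38;2;15;38;26m[48;2;13;35;23m🬂[38;2;15;38;26m[48;2;13;35;23m🬂[38;2;15;38;26m[48;2;13;35;23m🬂[0m
[38;2;12;33;20m[48;2;11;31;17m🬎[38;2;12;33;20m[48;2;11;31;17m🬎[38;2;12;33;20m[48;2;11;31;17m🬎[38;2;12;33;20m[48;2;11;31;17m🬎[38;2;77;38;90m[48;2;15;7;17m🬬[38;2;77;38;90m[48;2;67;33;78m🬎[38;2;73;36;85m[48;2;13;34;21m🬺[38;2;12;33;20m[48;2;11;31;17m🬎[38;2;12;33;20m[48;2;11;31;17m🬎[38;2;12;33;20m[48;2;11;31;17m🬎[0m
[38;2;10;29;14m[48;2;9;27;12m🬎[38;2;10;29;14m[48;2;9;27;12m🬎[38;2;10;29;14m[48;2;9;27;12m🬎[38;2;10;29;14m[48;2;9;27;12m🬎[38;2;67;33;78m[48;2;10;28;13m▐[38;2;67;33;78m[48;2;9;27;12m🬎[38;2;67;33;78m[48;2;9;28;13m🬄[38;2;10;29;14m[48;2;9;27;12m🬎[38;2;10;29;14m[48;2;9;27;12m🬎[38;2;10;29;14m[48;2;9;27;12m🬎[0m
[38;2;9;26;10m[48;2;8;24;7m🬂[38;2;9;26;10m[48;2;8;24;7m🬂[38;2;9;26;10m[48;2;8;24;7m🬂[38;2;9;26;10m[48;2;8;24;7m🬂[38;2;9;26;10m[48;2;8;24;7m🬂[38;2;9;26;10m[48;2;8;24;7m🬂[38;2;9;26;10m[48;2;8;24;7m🬂[38;2;9;26;10m[48;2;8;24;7m🬂[38;2;9;26;10m[48;2;8;24;7m🬂[38;2;9;26;10m[48;2;8;24;7m🬂[0m
</frame>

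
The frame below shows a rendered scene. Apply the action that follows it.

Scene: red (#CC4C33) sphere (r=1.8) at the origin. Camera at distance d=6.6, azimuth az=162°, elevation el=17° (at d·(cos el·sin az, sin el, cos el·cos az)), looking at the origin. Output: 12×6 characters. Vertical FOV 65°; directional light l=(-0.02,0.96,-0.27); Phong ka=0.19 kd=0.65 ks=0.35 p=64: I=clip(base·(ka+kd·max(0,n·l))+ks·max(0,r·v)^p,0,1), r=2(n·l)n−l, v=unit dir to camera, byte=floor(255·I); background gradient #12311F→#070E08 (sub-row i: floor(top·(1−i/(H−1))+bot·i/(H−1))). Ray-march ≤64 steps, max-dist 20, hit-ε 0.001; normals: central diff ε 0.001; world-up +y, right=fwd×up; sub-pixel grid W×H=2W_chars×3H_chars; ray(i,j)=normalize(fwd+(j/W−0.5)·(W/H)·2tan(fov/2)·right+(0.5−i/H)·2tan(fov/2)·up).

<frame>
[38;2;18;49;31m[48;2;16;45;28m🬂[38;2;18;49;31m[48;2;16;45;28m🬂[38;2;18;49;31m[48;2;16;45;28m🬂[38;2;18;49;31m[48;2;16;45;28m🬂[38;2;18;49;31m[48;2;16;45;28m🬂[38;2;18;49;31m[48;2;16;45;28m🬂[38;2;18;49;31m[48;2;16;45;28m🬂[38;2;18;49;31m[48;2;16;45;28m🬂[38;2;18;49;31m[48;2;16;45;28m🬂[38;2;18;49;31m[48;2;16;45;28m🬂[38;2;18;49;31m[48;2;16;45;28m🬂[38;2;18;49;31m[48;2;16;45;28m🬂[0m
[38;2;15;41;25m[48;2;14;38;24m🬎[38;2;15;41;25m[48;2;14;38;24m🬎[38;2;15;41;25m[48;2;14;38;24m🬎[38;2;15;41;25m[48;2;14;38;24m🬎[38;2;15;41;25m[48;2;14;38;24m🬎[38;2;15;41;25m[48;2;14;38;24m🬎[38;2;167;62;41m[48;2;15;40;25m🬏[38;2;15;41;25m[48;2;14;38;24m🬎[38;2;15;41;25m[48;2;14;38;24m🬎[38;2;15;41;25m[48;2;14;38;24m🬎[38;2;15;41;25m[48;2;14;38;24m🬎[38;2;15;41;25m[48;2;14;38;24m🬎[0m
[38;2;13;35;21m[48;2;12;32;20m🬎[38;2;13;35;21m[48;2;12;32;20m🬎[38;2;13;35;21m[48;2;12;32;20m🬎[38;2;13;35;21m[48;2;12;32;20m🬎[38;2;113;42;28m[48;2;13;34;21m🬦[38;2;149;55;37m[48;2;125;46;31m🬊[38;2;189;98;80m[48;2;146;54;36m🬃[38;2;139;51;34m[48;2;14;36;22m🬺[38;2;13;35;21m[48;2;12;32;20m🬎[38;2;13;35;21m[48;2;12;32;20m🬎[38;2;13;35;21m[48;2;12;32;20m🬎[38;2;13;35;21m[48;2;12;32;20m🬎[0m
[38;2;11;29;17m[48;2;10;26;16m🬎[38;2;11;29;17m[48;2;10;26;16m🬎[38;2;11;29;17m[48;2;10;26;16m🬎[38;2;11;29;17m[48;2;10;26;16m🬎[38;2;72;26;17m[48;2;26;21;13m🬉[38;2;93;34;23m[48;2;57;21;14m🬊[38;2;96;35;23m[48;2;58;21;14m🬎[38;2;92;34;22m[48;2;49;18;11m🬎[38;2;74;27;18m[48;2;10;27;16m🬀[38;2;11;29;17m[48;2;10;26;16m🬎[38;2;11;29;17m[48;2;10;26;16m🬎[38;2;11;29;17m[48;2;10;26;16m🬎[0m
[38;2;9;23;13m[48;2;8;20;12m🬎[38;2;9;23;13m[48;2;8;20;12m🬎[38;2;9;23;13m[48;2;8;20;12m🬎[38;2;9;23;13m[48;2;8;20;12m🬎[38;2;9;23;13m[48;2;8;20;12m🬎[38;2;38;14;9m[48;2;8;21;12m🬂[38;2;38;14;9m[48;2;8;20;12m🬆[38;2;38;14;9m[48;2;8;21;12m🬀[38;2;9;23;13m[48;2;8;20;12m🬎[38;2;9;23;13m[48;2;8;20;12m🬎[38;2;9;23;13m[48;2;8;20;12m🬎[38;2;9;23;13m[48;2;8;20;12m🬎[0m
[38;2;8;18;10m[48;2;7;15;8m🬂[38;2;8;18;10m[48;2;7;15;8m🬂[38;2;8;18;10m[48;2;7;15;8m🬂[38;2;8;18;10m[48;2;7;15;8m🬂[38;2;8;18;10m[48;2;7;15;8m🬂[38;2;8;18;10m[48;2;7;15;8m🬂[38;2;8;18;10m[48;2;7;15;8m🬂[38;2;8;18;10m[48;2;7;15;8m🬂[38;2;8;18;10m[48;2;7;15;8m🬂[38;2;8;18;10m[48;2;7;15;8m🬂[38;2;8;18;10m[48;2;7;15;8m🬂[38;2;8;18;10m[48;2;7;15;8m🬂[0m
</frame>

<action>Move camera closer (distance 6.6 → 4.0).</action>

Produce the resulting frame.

<frame>
[38;2;18;49;31m[48;2;16;45;28m🬂[38;2;18;49;31m[48;2;16;45;28m🬂[38;2;18;49;31m[48;2;16;45;28m🬂[38;2;18;49;31m[48;2;16;45;28m🬂[38;2;18;49;31m[48;2;16;45;28m🬂[38;2;17;46;29m[48;2;167;62;41m🬝[38;2;17;47;30m[48;2;169;63;42m🬎[38;2;18;49;31m[48;2;16;45;28m🬂[38;2;18;49;31m[48;2;16;45;28m🬂[38;2;18;49;31m[48;2;16;45;28m🬂[38;2;18;49;31m[48;2;16;45;28m🬂[38;2;18;49;31m[48;2;16;45;28m🬂[0m
[38;2;15;41;25m[48;2;14;38;24m🬎[38;2;15;41;25m[48;2;14;38;24m🬎[38;2;15;41;25m[48;2;14;38;24m🬎[38;2;131;49;32m[48;2;15;40;25m🬦[38;2;16;42;26m[48;2;142;53;35m🬀[38;2;155;57;38m[48;2;144;54;36m🬊[38;2;158;59;39m[48;2;196;105;87m🬎[38;2;158;58;39m[48;2;146;55;37m🬎[38;2;16;42;26m[48;2;148;55;36m🬂[38;2;15;41;25m[48;2;14;38;24m🬎[38;2;15;41;25m[48;2;14;38;24m🬎[38;2;15;41;25m[48;2;14;38;24m🬎[0m
[38;2;13;35;21m[48;2;12;32;20m🬎[38;2;13;35;21m[48;2;12;32;20m🬎[38;2;13;34;21m[48;2;78;29;19m🬝[38;2;115;43;28m[48;2;101;37;25m🬊[38;2;125;46;31m[48;2;111;41;27m🬊[38;2;129;48;32m[48;2;117;43;28m🬊[38;2;141;55;39m[48;2;122;45;30m🬂[38;2;136;51;34m[48;2;122;45;30m🬂[38;2;132;49;32m[48;2;119;44;29m🬆[38;2;116;42;28m[48;2;13;35;21m🬲[38;2;13;35;21m[48;2;12;32;20m🬎[38;2;13;35;21m[48;2;12;32;20m🬎[0m
[38;2;11;29;17m[48;2;10;26;16m🬎[38;2;11;29;17m[48;2;10;26;16m🬎[38;2;59;22;14m[48;2;10;27;16m🬉[38;2;86;31;21m[48;2;67;24;16m🬊[38;2;96;35;23m[48;2;80;29;19m🬊[38;2;102;37;25m[48;2;87;32;21m🬊[38;2;104;38;25m[48;2;90;33;22m🬊[38;2;103;38;25m[48;2;87;32;21m🬎[38;2;103;38;25m[48;2;87;32;21m🬆[38;2;85;31;21m[48;2;10;26;16m🬝[38;2;11;29;17m[48;2;10;26;16m🬎[38;2;11;29;17m[48;2;10;26;16m🬎[0m
[38;2;9;23;13m[48;2;8;20;12m🬎[38;2;9;23;13m[48;2;8;20;12m🬎[38;2;9;23;13m[48;2;8;20;12m🬎[38;2;42;15;10m[48;2;8;21;12m🬨[38;2;60;22;14m[48;2;40;15;9m🬊[38;2;65;24;16m[48;2;42;15;10m🬎[38;2;68;25;16m[48;2;46;17;11m🬎[38;2;68;25;16m[48;2;44;16;10m🬎[38;2;65;24;16m[48;2;42;15;10m🬆[38;2;58;21;14m[48;2;8;21;12m🬀[38;2;9;23;13m[48;2;8;20;12m🬎[38;2;9;23;13m[48;2;8;20;12m🬎[0m
[38;2;8;18;10m[48;2;7;15;8m🬂[38;2;8;18;10m[48;2;7;15;8m🬂[38;2;8;18;10m[48;2;7;15;8m🬂[38;2;8;18;10m[48;2;7;15;8m🬂[38;2;38;14;9m[48;2;7;15;8m🬁[38;2;38;14;9m[48;2;7;14;8m🬊[38;2;38;14;9m[48;2;7;14;8m🬎[38;2;38;14;9m[48;2;7;15;8m🬂[38;2;8;18;10m[48;2;7;15;8m🬂[38;2;8;18;10m[48;2;7;15;8m🬂[38;2;8;18;10m[48;2;7;15;8m🬂[38;2;8;18;10m[48;2;7;15;8m🬂[0m
</frame>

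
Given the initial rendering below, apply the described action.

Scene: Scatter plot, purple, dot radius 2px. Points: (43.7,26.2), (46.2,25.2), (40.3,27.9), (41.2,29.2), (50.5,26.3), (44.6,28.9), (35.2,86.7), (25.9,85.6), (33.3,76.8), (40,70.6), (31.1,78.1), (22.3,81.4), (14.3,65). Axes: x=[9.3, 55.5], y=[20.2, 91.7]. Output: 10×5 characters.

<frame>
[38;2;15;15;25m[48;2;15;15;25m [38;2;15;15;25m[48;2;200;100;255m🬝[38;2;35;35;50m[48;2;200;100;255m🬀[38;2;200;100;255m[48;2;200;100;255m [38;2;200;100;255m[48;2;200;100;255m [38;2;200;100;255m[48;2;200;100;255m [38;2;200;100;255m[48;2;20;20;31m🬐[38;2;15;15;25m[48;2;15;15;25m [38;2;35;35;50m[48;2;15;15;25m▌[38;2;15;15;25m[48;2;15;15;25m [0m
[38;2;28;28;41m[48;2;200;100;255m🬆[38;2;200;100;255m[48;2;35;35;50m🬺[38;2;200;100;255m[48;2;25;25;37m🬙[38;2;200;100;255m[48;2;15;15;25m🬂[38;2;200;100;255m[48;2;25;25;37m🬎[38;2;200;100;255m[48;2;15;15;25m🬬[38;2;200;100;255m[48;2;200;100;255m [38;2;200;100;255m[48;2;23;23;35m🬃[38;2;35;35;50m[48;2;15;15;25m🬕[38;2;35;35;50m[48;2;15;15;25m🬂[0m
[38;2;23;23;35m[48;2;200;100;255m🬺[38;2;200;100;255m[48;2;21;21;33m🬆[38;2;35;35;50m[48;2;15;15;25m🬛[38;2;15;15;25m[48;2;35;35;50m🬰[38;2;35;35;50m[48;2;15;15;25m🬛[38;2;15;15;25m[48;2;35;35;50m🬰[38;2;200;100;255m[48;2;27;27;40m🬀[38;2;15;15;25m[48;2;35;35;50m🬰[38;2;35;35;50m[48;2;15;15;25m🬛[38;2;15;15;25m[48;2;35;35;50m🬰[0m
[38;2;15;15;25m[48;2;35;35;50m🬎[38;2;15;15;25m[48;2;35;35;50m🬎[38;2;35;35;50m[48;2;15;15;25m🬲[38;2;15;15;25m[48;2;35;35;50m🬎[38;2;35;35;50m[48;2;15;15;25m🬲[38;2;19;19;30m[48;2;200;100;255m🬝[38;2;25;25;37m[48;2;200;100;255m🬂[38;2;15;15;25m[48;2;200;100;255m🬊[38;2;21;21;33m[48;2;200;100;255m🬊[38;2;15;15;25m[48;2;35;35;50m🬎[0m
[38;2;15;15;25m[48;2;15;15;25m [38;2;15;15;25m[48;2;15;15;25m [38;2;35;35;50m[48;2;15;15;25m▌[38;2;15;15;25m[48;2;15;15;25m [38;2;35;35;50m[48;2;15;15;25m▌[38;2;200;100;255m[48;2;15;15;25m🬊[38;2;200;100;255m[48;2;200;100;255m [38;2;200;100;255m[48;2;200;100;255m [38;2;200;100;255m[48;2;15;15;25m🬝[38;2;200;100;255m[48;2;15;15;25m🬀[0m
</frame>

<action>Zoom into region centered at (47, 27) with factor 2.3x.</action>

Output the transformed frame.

<frame>
[38;2;15;15;25m[48;2;15;15;25m [38;2;15;15;25m[48;2;15;15;25m [38;2;35;35;50m[48;2;15;15;25m▌[38;2;15;15;25m[48;2;15;15;25m [38;2;35;35;50m[48;2;15;15;25m▌[38;2;15;15;25m[48;2;15;15;25m [38;2;35;35;50m[48;2;15;15;25m▌[38;2;15;15;25m[48;2;15;15;25m [38;2;35;35;50m[48;2;15;15;25m▌[38;2;15;15;25m[48;2;15;15;25m [0m
[38;2;35;35;50m[48;2;15;15;25m🬂[38;2;28;28;41m[48;2;200;100;255m🬆[38;2;200;100;255m[48;2;28;28;41m🬱[38;2;28;28;41m[48;2;200;100;255m🬆[38;2;27;27;40m[48;2;200;100;255m🬬[38;2;35;35;50m[48;2;15;15;25m🬂[38;2;27;27;40m[48;2;200;100;255m🬬[38;2;35;35;50m[48;2;15;15;25m🬂[38;2;35;35;50m[48;2;15;15;25m🬕[38;2;35;35;50m[48;2;15;15;25m🬂[0m
[38;2;23;23;35m[48;2;200;100;255m🬺[38;2;200;100;255m[48;2;15;15;25m🬬[38;2;200;100;255m[48;2;200;100;255m [38;2;200;100;255m[48;2;200;100;255m [38;2;200;100;255m[48;2;200;100;255m [38;2;15;15;25m[48;2;200;100;255m🬐[38;2;200;100;255m[48;2;200;100;255m [38;2;19;19;30m[48;2;200;100;255m🬸[38;2;35;35;50m[48;2;15;15;25m🬛[38;2;15;15;25m[48;2;35;35;50m🬰[0m
[38;2;15;15;25m[48;2;35;35;50m🬎[38;2;15;15;25m[48;2;35;35;50m🬎[38;2;35;35;50m[48;2;15;15;25m🬲[38;2;200;100;255m[48;2;23;23;35m🬀[38;2;200;100;255m[48;2;27;27;40m🬀[38;2;15;15;25m[48;2;35;35;50m🬎[38;2;200;100;255m[48;2;27;27;40m🬀[38;2;15;15;25m[48;2;35;35;50m🬎[38;2;35;35;50m[48;2;15;15;25m🬲[38;2;15;15;25m[48;2;35;35;50m🬎[0m
[38;2;15;15;25m[48;2;15;15;25m [38;2;15;15;25m[48;2;15;15;25m [38;2;35;35;50m[48;2;15;15;25m▌[38;2;15;15;25m[48;2;15;15;25m [38;2;35;35;50m[48;2;15;15;25m▌[38;2;15;15;25m[48;2;15;15;25m [38;2;35;35;50m[48;2;15;15;25m▌[38;2;15;15;25m[48;2;15;15;25m [38;2;35;35;50m[48;2;15;15;25m▌[38;2;15;15;25m[48;2;15;15;25m [0m
</frame>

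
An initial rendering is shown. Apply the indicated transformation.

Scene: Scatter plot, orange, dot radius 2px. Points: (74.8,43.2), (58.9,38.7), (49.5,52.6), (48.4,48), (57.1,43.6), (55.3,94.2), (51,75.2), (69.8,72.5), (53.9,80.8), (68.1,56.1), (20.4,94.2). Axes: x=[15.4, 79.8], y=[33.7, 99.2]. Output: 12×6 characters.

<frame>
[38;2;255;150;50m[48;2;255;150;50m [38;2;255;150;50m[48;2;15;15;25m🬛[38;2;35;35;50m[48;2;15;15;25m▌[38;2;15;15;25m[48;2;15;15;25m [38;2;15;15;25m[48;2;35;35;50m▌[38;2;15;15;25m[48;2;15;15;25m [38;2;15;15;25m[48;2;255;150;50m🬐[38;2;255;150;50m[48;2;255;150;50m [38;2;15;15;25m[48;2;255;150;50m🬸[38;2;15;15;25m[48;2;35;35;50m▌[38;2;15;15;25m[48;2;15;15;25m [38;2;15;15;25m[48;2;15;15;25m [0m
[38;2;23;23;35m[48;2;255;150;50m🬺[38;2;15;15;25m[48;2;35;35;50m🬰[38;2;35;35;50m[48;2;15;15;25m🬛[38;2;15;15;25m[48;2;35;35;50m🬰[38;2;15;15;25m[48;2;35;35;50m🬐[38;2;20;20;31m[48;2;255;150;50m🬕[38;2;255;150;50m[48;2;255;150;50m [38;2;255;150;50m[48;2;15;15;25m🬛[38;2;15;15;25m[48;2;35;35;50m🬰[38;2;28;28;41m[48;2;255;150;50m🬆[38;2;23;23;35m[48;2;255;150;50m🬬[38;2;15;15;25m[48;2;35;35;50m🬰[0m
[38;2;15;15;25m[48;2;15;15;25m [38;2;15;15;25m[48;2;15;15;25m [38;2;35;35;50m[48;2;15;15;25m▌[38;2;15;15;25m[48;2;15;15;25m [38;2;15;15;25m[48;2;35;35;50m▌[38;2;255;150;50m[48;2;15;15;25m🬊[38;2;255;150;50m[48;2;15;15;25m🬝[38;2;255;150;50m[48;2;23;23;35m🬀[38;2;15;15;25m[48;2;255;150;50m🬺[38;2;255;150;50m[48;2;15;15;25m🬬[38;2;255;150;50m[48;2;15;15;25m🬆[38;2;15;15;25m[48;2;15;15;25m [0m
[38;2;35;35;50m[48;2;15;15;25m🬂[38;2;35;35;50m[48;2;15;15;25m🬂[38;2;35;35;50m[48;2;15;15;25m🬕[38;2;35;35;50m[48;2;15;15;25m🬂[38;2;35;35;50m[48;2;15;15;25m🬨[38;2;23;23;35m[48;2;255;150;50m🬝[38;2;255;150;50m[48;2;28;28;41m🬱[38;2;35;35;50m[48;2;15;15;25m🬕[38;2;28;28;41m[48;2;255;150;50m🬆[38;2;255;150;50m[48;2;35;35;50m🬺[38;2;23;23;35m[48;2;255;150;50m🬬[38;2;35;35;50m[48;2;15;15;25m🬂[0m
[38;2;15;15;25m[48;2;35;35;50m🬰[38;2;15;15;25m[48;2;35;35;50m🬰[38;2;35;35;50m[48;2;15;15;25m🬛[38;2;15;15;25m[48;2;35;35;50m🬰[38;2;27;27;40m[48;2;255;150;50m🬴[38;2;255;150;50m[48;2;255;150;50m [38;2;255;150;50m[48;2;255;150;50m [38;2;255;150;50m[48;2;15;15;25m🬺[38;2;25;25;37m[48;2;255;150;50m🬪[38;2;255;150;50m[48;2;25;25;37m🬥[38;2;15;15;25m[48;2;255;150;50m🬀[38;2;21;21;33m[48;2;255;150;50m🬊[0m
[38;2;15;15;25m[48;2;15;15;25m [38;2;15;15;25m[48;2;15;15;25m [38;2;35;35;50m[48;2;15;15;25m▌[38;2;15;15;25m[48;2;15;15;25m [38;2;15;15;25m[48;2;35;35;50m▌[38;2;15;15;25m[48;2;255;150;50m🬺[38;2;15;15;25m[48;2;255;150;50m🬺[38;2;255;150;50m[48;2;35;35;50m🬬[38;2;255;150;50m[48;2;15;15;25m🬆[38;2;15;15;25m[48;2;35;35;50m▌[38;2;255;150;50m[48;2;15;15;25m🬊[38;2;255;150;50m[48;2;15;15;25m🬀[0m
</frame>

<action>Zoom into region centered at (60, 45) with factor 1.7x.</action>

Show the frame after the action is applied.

<frame>
[38;2;15;15;25m[48;2;15;15;25m [38;2;15;15;25m[48;2;15;15;25m [38;2;35;35;50m[48;2;15;15;25m▌[38;2;15;15;25m[48;2;15;15;25m [38;2;15;15;25m[48;2;35;35;50m▌[38;2;15;15;25m[48;2;15;15;25m [38;2;15;15;25m[48;2;15;15;25m [38;2;27;27;40m[48;2;255;150;50m🬝[38;2;15;15;25m[48;2;255;150;50m🬊[38;2;15;15;25m[48;2;35;35;50m▌[38;2;15;15;25m[48;2;15;15;25m [38;2;15;15;25m[48;2;15;15;25m [0m
[38;2;15;15;25m[48;2;35;35;50m🬰[38;2;23;23;35m[48;2;255;150;50m🬝[38;2;35;35;50m[48;2;255;150;50m🬀[38;2;21;21;33m[48;2;255;150;50m🬊[38;2;15;15;25m[48;2;35;35;50m🬐[38;2;15;15;25m[48;2;35;35;50m🬰[38;2;15;15;25m[48;2;35;35;50m🬰[38;2;255;150;50m[48;2;28;28;41m🬊[38;2;255;150;50m[48;2;15;15;25m🬝[38;2;255;150;50m[48;2;31;31;45m🬀[38;2;15;15;25m[48;2;35;35;50m🬰[38;2;15;15;25m[48;2;35;35;50m🬰[0m
[38;2;15;15;25m[48;2;15;15;25m [38;2;15;15;25m[48;2;255;150;50m🬐[38;2;255;150;50m[48;2;255;150;50m [38;2;255;150;50m[48;2;15;15;25m🬄[38;2;21;21;33m[48;2;255;150;50m🬆[38;2;15;15;25m[48;2;255;150;50m🬬[38;2;15;15;25m[48;2;15;15;25m [38;2;35;35;50m[48;2;15;15;25m▌[38;2;15;15;25m[48;2;15;15;25m [38;2;23;23;35m[48;2;255;150;50m🬝[38;2;15;15;25m[48;2;255;150;50m🬊[38;2;15;15;25m[48;2;15;15;25m [0m
[38;2;35;35;50m[48;2;15;15;25m🬂[38;2;35;35;50m[48;2;15;15;25m🬂[38;2;255;150;50m[48;2;27;27;40m🬀[38;2;255;150;50m[48;2;19;19;30m🬁[38;2;255;150;50m[48;2;255;150;50m [38;2;255;150;50m[48;2;255;150;50m [38;2;23;23;35m[48;2;255;150;50m🬬[38;2;35;35;50m[48;2;15;15;25m🬕[38;2;35;35;50m[48;2;15;15;25m🬂[38;2;255;150;50m[48;2;21;21;33m🬊[38;2;255;150;50m[48;2;15;15;25m🬝[38;2;255;150;50m[48;2;19;19;30m🬀[0m
[38;2;15;15;25m[48;2;35;35;50m🬰[38;2;15;15;25m[48;2;35;35;50m🬰[38;2;35;35;50m[48;2;15;15;25m🬛[38;2;15;15;25m[48;2;35;35;50m🬰[38;2;27;27;40m[48;2;255;150;50m🬺[38;2;255;150;50m[48;2;21;21;33m🬆[38;2;15;15;25m[48;2;35;35;50m🬰[38;2;35;35;50m[48;2;15;15;25m🬛[38;2;15;15;25m[48;2;35;35;50m🬰[38;2;15;15;25m[48;2;35;35;50m🬐[38;2;15;15;25m[48;2;35;35;50m🬰[38;2;15;15;25m[48;2;35;35;50m🬰[0m
[38;2;15;15;25m[48;2;15;15;25m [38;2;15;15;25m[48;2;15;15;25m [38;2;35;35;50m[48;2;15;15;25m▌[38;2;15;15;25m[48;2;15;15;25m [38;2;15;15;25m[48;2;35;35;50m▌[38;2;15;15;25m[48;2;15;15;25m [38;2;15;15;25m[48;2;15;15;25m [38;2;35;35;50m[48;2;15;15;25m▌[38;2;15;15;25m[48;2;15;15;25m [38;2;15;15;25m[48;2;35;35;50m▌[38;2;15;15;25m[48;2;15;15;25m [38;2;15;15;25m[48;2;15;15;25m [0m
</frame>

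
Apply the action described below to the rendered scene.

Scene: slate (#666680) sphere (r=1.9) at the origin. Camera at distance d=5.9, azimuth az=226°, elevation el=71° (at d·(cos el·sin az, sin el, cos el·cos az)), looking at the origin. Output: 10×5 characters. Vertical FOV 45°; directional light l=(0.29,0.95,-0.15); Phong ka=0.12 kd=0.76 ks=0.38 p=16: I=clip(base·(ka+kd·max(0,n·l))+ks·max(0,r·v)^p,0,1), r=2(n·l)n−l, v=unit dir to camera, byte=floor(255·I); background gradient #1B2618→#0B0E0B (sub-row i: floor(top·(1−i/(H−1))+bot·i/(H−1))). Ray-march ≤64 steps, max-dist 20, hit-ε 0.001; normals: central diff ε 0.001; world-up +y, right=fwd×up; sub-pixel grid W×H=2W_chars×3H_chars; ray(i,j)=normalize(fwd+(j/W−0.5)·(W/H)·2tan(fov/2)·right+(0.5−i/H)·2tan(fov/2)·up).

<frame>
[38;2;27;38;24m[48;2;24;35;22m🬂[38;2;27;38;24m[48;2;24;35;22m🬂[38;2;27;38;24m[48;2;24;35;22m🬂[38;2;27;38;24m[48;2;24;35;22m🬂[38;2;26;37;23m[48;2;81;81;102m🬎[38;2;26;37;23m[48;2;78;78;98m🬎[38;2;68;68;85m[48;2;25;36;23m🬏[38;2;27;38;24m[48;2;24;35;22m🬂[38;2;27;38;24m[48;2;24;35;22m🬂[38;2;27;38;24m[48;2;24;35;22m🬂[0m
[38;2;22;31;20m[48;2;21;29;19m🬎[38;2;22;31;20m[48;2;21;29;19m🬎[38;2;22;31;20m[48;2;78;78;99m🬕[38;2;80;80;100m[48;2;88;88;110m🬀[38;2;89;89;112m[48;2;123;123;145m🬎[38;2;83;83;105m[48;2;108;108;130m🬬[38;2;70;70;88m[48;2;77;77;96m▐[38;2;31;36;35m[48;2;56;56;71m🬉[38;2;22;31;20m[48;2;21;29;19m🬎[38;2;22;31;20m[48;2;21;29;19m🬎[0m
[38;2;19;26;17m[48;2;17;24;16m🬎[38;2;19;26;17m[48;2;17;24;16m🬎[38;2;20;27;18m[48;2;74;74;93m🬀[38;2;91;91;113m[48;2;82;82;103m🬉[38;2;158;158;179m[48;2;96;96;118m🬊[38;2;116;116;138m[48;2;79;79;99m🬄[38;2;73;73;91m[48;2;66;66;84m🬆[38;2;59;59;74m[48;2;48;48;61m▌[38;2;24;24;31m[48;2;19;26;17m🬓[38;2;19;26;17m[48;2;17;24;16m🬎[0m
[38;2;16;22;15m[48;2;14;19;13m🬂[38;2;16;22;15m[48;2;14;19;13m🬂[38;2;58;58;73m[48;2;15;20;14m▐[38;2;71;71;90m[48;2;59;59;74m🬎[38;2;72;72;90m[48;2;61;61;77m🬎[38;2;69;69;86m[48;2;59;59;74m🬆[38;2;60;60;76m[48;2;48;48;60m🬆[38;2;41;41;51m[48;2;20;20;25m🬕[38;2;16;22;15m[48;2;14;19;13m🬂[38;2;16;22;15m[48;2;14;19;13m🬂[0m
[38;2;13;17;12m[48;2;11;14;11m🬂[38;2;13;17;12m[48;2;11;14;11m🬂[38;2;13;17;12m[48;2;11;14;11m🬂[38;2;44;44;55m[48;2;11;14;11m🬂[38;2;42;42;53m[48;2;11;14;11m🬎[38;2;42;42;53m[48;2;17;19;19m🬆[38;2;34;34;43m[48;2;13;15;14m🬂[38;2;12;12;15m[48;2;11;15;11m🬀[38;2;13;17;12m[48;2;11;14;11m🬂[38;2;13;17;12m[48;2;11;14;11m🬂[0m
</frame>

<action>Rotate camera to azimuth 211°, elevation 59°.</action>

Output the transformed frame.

<frame>
[38;2;27;38;24m[48;2;24;35;22m🬂[38;2;27;38;24m[48;2;24;35;22m🬂[38;2;27;38;24m[48;2;24;35;22m🬂[38;2;27;38;24m[48;2;24;35;22m🬂[38;2;26;37;23m[48;2;85;85;107m🬎[38;2;26;37;23m[48;2;80;80;101m🬎[38;2;71;71;89m[48;2;25;36;23m🬏[38;2;27;38;24m[48;2;24;35;22m🬂[38;2;27;38;24m[48;2;24;35;22m🬂[38;2;27;38;24m[48;2;24;35;22m🬂[0m
[38;2;22;31;20m[48;2;21;29;19m🬎[38;2;22;31;20m[48;2;21;29;19m🬎[38;2;22;31;20m[48;2;80;80;101m🬕[38;2;85;85;106m[48;2;89;89;111m🬐[38;2;92;92;114m[48;2;145;145;167m🬎[38;2;84;84;105m[48;2;116;116;137m🬬[38;2;69;69;87m[48;2;76;76;95m▐[38;2;32;36;36m[48;2;56;56;70m🬉[38;2;22;31;20m[48;2;21;29;19m🬎[38;2;22;31;20m[48;2;21;29;19m🬎[0m
[38;2;19;26;17m[48;2;17;24;16m🬎[38;2;19;26;17m[48;2;17;24;16m🬎[38;2;20;27;18m[48;2;72;72;91m🬀[38;2;94;94;116m[48;2;80;80;100m🬁[38;2;162;162;183m[48;2;90;90;110m🬂[38;2;118;118;138m[48;2;76;76;95m🬀[38;2;69;69;87m[48;2;61;61;77m🬆[38;2;55;55;69m[48;2;44;44;56m▌[38;2;24;24;30m[48;2;18;24;18m🬃[38;2;19;26;17m[48;2;17;24;16m🬎[0m
[38;2;16;22;15m[48;2;14;19;13m🬂[38;2;16;22;15m[48;2;14;19;13m🬂[38;2;61;61;77m[48;2;20;24;22m🬉[38;2;66;66;83m[48;2;52;52;66m🬎[38;2;66;66;83m[48;2;54;54;68m🬎[38;2;63;63;79m[48;2;51;51;65m🬆[38;2;53;53;67m[48;2;40;40;51m🬆[38;2;37;37;47m[48;2;19;19;24m🬆[38;2;16;22;15m[48;2;14;19;13m🬂[38;2;16;22;15m[48;2;14;19;13m🬂[0m
[38;2;13;17;12m[48;2;11;14;11m🬂[38;2;13;17;12m[48;2;11;14;11m🬂[38;2;13;17;12m[48;2;11;14;11m🬂[38;2;37;37;46m[48;2;11;14;11m🬂[38;2;43;43;54m[48;2;18;20;21m🬂[38;2;39;39;48m[48;2;16;18;19m🬂[38;2;26;26;33m[48;2;11;13;12m🬂[38;2;12;12;15m[48;2;11;15;11m🬀[38;2;13;17;12m[48;2;11;14;11m🬂[38;2;13;17;12m[48;2;11;14;11m🬂[0m
</frame>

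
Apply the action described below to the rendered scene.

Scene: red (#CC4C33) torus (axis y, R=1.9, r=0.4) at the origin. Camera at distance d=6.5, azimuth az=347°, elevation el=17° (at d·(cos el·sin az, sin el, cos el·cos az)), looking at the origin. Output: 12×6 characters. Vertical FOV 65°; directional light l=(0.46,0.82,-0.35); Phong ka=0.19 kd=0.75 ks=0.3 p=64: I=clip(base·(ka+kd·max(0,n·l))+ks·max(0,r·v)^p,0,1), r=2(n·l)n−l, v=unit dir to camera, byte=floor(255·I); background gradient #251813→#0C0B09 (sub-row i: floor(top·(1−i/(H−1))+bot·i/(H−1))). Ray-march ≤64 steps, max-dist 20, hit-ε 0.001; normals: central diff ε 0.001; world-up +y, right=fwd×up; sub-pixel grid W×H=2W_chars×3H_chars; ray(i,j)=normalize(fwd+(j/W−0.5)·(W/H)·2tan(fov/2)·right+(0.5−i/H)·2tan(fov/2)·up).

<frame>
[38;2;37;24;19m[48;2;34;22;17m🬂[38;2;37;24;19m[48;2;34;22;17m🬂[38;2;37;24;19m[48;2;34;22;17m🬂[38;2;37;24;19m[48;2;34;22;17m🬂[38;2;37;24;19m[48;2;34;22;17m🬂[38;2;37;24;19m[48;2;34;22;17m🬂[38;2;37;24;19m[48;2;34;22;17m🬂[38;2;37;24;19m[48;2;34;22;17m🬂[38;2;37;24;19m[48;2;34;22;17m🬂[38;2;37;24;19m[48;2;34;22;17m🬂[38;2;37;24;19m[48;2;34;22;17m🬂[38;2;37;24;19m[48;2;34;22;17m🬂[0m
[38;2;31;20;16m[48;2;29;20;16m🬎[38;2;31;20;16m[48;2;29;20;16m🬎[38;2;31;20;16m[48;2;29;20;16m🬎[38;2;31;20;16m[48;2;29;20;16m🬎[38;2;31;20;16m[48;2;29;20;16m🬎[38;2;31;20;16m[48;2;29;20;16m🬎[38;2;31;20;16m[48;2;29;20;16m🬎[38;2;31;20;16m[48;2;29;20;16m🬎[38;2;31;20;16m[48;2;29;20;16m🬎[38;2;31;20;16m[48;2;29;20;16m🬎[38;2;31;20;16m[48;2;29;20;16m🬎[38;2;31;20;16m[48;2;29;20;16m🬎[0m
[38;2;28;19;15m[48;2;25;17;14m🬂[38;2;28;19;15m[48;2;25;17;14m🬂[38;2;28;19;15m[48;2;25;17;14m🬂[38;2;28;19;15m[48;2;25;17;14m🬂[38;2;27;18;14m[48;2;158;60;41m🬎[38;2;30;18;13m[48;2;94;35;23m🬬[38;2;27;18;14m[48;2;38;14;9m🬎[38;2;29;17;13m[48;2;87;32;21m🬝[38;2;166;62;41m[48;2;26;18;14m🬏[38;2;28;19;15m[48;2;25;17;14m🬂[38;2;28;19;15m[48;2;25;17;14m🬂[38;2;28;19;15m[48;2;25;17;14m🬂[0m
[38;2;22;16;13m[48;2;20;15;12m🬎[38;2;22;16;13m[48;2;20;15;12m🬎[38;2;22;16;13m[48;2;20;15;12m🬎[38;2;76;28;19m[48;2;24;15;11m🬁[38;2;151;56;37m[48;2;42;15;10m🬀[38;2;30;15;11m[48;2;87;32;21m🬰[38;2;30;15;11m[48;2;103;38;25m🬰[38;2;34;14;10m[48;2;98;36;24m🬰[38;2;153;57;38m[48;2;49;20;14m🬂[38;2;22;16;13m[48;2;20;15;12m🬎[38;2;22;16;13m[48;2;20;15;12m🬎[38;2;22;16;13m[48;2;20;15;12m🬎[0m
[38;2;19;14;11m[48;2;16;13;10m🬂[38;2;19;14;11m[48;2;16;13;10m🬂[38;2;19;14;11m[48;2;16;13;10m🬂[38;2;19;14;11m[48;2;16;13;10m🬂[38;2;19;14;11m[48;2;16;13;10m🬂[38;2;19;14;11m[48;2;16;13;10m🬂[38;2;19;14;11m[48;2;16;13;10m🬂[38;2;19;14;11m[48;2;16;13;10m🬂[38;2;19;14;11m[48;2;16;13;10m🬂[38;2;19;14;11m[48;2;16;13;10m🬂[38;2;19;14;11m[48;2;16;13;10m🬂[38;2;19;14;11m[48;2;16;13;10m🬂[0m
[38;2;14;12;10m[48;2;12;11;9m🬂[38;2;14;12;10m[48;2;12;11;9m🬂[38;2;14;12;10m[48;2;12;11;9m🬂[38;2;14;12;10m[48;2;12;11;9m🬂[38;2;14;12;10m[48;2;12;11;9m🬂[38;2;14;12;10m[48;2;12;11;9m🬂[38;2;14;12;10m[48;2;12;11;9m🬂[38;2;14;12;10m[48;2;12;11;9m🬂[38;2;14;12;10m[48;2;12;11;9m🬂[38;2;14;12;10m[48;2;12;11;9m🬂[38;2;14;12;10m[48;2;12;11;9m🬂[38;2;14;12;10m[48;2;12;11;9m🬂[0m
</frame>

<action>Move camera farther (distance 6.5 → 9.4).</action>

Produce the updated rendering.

<frame>
[38;2;37;24;19m[48;2;34;22;17m🬂[38;2;37;24;19m[48;2;34;22;17m🬂[38;2;37;24;19m[48;2;34;22;17m🬂[38;2;37;24;19m[48;2;34;22;17m🬂[38;2;37;24;19m[48;2;34;22;17m🬂[38;2;37;24;19m[48;2;34;22;17m🬂[38;2;37;24;19m[48;2;34;22;17m🬂[38;2;37;24;19m[48;2;34;22;17m🬂[38;2;37;24;19m[48;2;34;22;17m🬂[38;2;37;24;19m[48;2;34;22;17m🬂[38;2;37;24;19m[48;2;34;22;17m🬂[38;2;37;24;19m[48;2;34;22;17m🬂[0m
[38;2;31;20;16m[48;2;29;20;16m🬎[38;2;31;20;16m[48;2;29;20;16m🬎[38;2;31;20;16m[48;2;29;20;16m🬎[38;2;31;20;16m[48;2;29;20;16m🬎[38;2;31;20;16m[48;2;29;20;16m🬎[38;2;31;20;16m[48;2;29;20;16m🬎[38;2;31;20;16m[48;2;29;20;16m🬎[38;2;31;20;16m[48;2;29;20;16m🬎[38;2;31;20;16m[48;2;29;20;16m🬎[38;2;31;20;16m[48;2;29;20;16m🬎[38;2;31;20;16m[48;2;29;20;16m🬎[38;2;31;20;16m[48;2;29;20;16m🬎[0m
[38;2;28;19;15m[48;2;25;17;14m🬂[38;2;28;19;15m[48;2;25;17;14m🬂[38;2;28;19;15m[48;2;25;17;14m🬂[38;2;28;19;15m[48;2;25;17;14m🬂[38;2;28;19;15m[48;2;25;17;14m🬂[38;2;27;18;14m[48;2;158;68;50m🬎[38;2;27;18;14m[48;2;93;34;23m🬎[38;2;167;62;41m[48;2;26;18;14m🬏[38;2;28;19;15m[48;2;25;17;14m🬂[38;2;28;19;15m[48;2;25;17;14m🬂[38;2;28;19;15m[48;2;25;17;14m🬂[38;2;28;19;15m[48;2;25;17;14m🬂[0m
[38;2;22;16;13m[48;2;20;15;12m🬎[38;2;22;16;13m[48;2;20;15;12m🬎[38;2;22;16;13m[48;2;20;15;12m🬎[38;2;22;16;13m[48;2;20;15;12m🬎[38;2;109;40;27m[48;2;24;15;11m🬁[38;2;38;14;9m[48;2;21;15;12m🬌[38;2;38;14;9m[48;2;21;16;12m🬋[38;2;153;57;38m[48;2;30;14;10m🬁[38;2;22;16;13m[48;2;20;15;12m🬎[38;2;22;16;13m[48;2;20;15;12m🬎[38;2;22;16;13m[48;2;20;15;12m🬎[38;2;22;16;13m[48;2;20;15;12m🬎[0m
[38;2;19;14;11m[48;2;16;13;10m🬂[38;2;19;14;11m[48;2;16;13;10m🬂[38;2;19;14;11m[48;2;16;13;10m🬂[38;2;19;14;11m[48;2;16;13;10m🬂[38;2;19;14;11m[48;2;16;13;10m🬂[38;2;19;14;11m[48;2;16;13;10m🬂[38;2;19;14;11m[48;2;16;13;10m🬂[38;2;19;14;11m[48;2;16;13;10m🬂[38;2;19;14;11m[48;2;16;13;10m🬂[38;2;19;14;11m[48;2;16;13;10m🬂[38;2;19;14;11m[48;2;16;13;10m🬂[38;2;19;14;11m[48;2;16;13;10m🬂[0m
[38;2;14;12;10m[48;2;12;11;9m🬂[38;2;14;12;10m[48;2;12;11;9m🬂[38;2;14;12;10m[48;2;12;11;9m🬂[38;2;14;12;10m[48;2;12;11;9m🬂[38;2;14;12;10m[48;2;12;11;9m🬂[38;2;14;12;10m[48;2;12;11;9m🬂[38;2;14;12;10m[48;2;12;11;9m🬂[38;2;14;12;10m[48;2;12;11;9m🬂[38;2;14;12;10m[48;2;12;11;9m🬂[38;2;14;12;10m[48;2;12;11;9m🬂[38;2;14;12;10m[48;2;12;11;9m🬂[38;2;14;12;10m[48;2;12;11;9m🬂[0m
</frame>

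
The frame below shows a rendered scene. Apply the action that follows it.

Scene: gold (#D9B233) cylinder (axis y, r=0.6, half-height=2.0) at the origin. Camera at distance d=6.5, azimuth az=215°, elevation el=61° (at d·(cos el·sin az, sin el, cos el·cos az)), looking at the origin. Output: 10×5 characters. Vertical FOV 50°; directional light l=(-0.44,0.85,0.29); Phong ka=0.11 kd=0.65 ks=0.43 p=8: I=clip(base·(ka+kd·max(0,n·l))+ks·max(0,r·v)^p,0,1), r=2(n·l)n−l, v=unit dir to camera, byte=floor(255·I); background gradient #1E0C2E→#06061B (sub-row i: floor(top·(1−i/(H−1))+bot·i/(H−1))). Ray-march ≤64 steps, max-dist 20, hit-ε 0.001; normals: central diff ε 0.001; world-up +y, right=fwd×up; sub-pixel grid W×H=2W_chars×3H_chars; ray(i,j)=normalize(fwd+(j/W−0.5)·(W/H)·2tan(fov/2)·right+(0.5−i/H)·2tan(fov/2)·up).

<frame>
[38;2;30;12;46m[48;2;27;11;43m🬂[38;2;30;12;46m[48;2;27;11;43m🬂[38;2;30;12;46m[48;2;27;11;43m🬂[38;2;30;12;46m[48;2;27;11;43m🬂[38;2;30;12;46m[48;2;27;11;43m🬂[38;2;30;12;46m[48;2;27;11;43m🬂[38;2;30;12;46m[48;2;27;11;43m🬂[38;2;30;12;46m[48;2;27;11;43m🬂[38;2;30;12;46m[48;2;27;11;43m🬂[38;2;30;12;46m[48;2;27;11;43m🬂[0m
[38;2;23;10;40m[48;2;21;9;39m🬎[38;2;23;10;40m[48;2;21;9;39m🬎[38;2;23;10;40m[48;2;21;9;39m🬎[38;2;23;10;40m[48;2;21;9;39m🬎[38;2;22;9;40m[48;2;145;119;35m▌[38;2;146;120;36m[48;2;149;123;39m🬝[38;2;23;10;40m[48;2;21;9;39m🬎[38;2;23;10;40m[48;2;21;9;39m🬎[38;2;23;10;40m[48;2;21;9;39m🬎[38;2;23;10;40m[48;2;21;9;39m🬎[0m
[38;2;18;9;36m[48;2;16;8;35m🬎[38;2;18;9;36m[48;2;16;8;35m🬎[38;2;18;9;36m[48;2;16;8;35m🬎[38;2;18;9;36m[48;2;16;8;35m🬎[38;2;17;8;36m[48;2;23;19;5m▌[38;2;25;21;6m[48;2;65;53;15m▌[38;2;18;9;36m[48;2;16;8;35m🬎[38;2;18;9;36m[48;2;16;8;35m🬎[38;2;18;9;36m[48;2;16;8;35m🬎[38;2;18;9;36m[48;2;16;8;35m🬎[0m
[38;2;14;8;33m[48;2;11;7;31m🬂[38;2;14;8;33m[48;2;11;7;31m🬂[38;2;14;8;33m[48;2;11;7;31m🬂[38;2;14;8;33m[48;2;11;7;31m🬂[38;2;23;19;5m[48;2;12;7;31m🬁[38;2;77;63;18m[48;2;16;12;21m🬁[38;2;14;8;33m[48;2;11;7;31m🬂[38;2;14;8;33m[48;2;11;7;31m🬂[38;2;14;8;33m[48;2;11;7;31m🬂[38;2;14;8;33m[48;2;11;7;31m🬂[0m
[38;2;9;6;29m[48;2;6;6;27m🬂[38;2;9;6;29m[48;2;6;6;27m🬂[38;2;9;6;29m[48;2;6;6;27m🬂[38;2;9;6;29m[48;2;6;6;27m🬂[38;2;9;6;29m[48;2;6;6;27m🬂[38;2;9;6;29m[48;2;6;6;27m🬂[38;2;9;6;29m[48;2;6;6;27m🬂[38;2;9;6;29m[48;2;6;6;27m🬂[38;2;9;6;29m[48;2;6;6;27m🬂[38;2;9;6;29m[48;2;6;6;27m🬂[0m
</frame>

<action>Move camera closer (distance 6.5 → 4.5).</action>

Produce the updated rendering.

<frame>
[38;2;30;12;46m[48;2;27;11;43m🬂[38;2;30;12;46m[48;2;27;11;43m🬂[38;2;30;12;46m[48;2;27;11;43m🬂[38;2;143;118;33m[48;2;28;11;44m🬦[38;2;30;12;46m[48;2;143;118;33m🬀[38;2;144;118;34m[48;2;145;119;35m🬝[38;2;30;12;46m[48;2;145;119;35m🬂[38;2;30;12;46m[48;2;27;11;43m🬂[38;2;30;12;46m[48;2;27;11;43m🬂[38;2;30;12;46m[48;2;27;11;43m🬂[0m
[38;2;23;10;40m[48;2;21;9;39m🬎[38;2;23;10;40m[48;2;21;9;39m🬎[38;2;23;10;40m[48;2;21;9;39m🬎[38;2;144;118;34m[48;2;22;11;32m🬁[38;2;144;118;34m[48;2;23;19;5m🬎[38;2;146;120;36m[48;2;35;29;8m🬎[38;2;133;109;33m[48;2;44;32;27m🬎[38;2;23;10;40m[48;2;21;9;39m🬎[38;2;23;10;40m[48;2;21;9;39m🬎[38;2;23;10;40m[48;2;21;9;39m🬎[0m
[38;2;18;9;36m[48;2;16;8;35m🬎[38;2;18;9;36m[48;2;16;8;35m🬎[38;2;18;9;36m[48;2;16;8;35m🬎[38;2;18;9;36m[48;2;16;8;35m🬎[38;2;23;19;5m[48;2;23;19;5m [38;2;25;21;6m[48;2;50;41;11m▌[38;2;79;64;18m[48;2;17;8;36m▌[38;2;18;9;36m[48;2;16;8;35m🬎[38;2;18;9;36m[48;2;16;8;35m🬎[38;2;18;9;36m[48;2;16;8;35m🬎[0m
[38;2;14;8;33m[48;2;11;7;31m🬂[38;2;14;8;33m[48;2;11;7;31m🬂[38;2;14;8;33m[48;2;11;7;31m🬂[38;2;14;8;33m[48;2;11;7;31m🬂[38;2;23;19;5m[48;2;12;7;32m▐[38;2;25;21;6m[48;2;62;51;14m▌[38;2;14;8;33m[48;2;11;7;31m🬂[38;2;14;8;33m[48;2;11;7;31m🬂[38;2;14;8;33m[48;2;11;7;31m🬂[38;2;14;8;33m[48;2;11;7;31m🬂[0m
[38;2;9;6;29m[48;2;6;6;27m🬂[38;2;9;6;29m[48;2;6;6;27m🬂[38;2;9;6;29m[48;2;6;6;27m🬂[38;2;9;6;29m[48;2;6;6;27m🬂[38;2;9;6;29m[48;2;6;6;27m🬂[38;2;9;6;29m[48;2;6;6;27m🬂[38;2;9;6;29m[48;2;6;6;27m🬂[38;2;9;6;29m[48;2;6;6;27m🬂[38;2;9;6;29m[48;2;6;6;27m🬂[38;2;9;6;29m[48;2;6;6;27m🬂[0m
</frame>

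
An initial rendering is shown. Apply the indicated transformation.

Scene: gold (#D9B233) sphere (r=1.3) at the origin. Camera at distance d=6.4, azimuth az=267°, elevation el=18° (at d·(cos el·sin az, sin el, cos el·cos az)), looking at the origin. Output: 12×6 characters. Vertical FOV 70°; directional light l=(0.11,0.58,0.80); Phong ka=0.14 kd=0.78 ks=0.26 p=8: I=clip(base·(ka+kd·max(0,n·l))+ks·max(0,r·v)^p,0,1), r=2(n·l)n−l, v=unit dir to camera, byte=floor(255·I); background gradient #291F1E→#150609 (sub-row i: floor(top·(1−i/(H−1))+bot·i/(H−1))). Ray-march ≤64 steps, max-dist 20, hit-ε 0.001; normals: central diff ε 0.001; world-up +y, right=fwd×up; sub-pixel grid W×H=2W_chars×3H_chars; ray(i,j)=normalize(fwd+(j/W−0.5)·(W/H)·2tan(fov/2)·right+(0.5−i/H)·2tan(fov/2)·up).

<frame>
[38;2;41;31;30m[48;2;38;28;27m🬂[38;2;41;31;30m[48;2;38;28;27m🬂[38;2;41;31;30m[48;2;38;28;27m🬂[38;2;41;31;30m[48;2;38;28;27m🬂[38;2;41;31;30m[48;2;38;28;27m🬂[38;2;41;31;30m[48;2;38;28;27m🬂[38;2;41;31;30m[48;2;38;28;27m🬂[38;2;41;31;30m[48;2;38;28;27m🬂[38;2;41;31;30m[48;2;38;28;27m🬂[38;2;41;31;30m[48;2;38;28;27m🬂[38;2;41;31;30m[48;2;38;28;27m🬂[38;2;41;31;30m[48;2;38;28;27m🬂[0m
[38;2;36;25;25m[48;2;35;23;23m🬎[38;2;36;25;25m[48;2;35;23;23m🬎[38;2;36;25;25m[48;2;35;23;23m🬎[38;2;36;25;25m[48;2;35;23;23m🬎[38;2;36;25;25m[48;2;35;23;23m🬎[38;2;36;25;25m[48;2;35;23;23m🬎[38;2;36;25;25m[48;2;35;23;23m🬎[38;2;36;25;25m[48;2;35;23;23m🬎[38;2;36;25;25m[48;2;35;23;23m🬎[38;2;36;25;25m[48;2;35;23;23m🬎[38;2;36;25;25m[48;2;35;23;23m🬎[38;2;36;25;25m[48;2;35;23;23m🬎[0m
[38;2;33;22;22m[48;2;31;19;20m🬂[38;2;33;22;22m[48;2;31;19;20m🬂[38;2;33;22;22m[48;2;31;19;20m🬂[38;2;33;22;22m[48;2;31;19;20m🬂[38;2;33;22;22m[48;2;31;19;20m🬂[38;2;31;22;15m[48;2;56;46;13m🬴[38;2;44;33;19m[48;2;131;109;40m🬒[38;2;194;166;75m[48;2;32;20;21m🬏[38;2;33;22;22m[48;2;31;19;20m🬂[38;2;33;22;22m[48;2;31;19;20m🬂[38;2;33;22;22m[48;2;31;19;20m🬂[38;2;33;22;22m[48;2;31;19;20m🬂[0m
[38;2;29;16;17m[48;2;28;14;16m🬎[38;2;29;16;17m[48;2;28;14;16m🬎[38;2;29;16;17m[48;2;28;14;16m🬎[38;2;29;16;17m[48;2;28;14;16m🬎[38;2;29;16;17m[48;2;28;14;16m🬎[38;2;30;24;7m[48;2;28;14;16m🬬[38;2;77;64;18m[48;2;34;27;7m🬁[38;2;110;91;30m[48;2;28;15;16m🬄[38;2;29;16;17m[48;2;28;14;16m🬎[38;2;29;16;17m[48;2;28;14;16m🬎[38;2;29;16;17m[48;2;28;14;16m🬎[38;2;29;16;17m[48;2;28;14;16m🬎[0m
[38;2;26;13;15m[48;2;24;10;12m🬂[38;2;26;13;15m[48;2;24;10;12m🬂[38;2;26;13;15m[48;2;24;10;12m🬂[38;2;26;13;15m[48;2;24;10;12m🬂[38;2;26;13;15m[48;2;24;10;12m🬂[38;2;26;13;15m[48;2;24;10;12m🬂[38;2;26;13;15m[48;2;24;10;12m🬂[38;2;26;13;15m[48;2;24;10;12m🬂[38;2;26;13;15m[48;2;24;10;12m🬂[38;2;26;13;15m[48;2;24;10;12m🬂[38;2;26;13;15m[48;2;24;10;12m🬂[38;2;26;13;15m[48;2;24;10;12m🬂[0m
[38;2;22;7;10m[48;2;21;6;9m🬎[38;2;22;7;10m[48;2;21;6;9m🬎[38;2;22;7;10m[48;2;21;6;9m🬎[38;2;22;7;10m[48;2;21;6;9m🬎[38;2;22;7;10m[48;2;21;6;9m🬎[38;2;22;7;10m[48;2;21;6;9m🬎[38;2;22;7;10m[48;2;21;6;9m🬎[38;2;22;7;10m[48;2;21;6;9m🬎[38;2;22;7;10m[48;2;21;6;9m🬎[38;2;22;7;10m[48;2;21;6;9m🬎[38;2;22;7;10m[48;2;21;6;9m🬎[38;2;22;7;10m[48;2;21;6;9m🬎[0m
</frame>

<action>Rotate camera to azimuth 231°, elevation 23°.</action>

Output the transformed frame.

<frame>
[38;2;41;31;30m[48;2;38;28;27m🬂[38;2;41;31;30m[48;2;38;28;27m🬂[38;2;41;31;30m[48;2;38;28;27m🬂[38;2;41;31;30m[48;2;38;28;27m🬂[38;2;41;31;30m[48;2;38;28;27m🬂[38;2;41;31;30m[48;2;38;28;27m🬂[38;2;41;31;30m[48;2;38;28;27m🬂[38;2;41;31;30m[48;2;38;28;27m🬂[38;2;41;31;30m[48;2;38;28;27m🬂[38;2;41;31;30m[48;2;38;28;27m🬂[38;2;41;31;30m[48;2;38;28;27m🬂[38;2;41;31;30m[48;2;38;28;27m🬂[0m
[38;2;36;25;25m[48;2;35;23;23m🬎[38;2;36;25;25m[48;2;35;23;23m🬎[38;2;36;25;25m[48;2;35;23;23m🬎[38;2;36;25;25m[48;2;35;23;23m🬎[38;2;36;25;25m[48;2;35;23;23m🬎[38;2;36;25;25m[48;2;35;23;23m🬎[38;2;36;25;25m[48;2;35;23;23m🬎[38;2;36;25;25m[48;2;35;23;23m🬎[38;2;36;25;25m[48;2;35;23;23m🬎[38;2;36;25;25m[48;2;35;23;23m🬎[38;2;36;25;25m[48;2;35;23;23m🬎[38;2;36;25;25m[48;2;35;23;23m🬎[0m
[38;2;33;22;22m[48;2;31;19;20m🬂[38;2;33;22;22m[48;2;31;19;20m🬂[38;2;33;22;22m[48;2;31;19;20m🬂[38;2;33;22;22m[48;2;31;19;20m🬂[38;2;33;22;22m[48;2;31;19;20m🬂[38;2;31;22;15m[48;2;49;40;11m🬴[38;2;167;147;82m[48;2;46;35;17m🬇[38;2;124;107;49m[48;2;32;20;21m🬏[38;2;33;22;22m[48;2;31;19;20m🬂[38;2;33;22;22m[48;2;31;19;20m🬂[38;2;33;22;22m[48;2;31;19;20m🬂[38;2;33;22;22m[48;2;31;19;20m🬂[0m
[38;2;29;16;17m[48;2;28;14;16m🬎[38;2;29;16;17m[48;2;28;14;16m🬎[38;2;29;16;17m[48;2;28;14;16m🬎[38;2;29;16;17m[48;2;28;14;16m🬎[38;2;29;16;17m[48;2;28;14;16m🬎[38;2;30;24;7m[48;2;28;14;16m🬬[38;2;30;24;7m[48;2;30;24;7m [38;2;50;41;12m[48;2;29;17;14m🬀[38;2;29;16;17m[48;2;28;14;16m🬎[38;2;29;16;17m[48;2;28;14;16m🬎[38;2;29;16;17m[48;2;28;14;16m🬎[38;2;29;16;17m[48;2;28;14;16m🬎[0m
[38;2;26;13;15m[48;2;24;10;12m🬂[38;2;26;13;15m[48;2;24;10;12m🬂[38;2;26;13;15m[48;2;24;10;12m🬂[38;2;26;13;15m[48;2;24;10;12m🬂[38;2;26;13;15m[48;2;24;10;12m🬂[38;2;26;13;15m[48;2;24;10;12m🬂[38;2;26;13;15m[48;2;24;10;12m🬂[38;2;26;13;15m[48;2;24;10;12m🬂[38;2;26;13;15m[48;2;24;10;12m🬂[38;2;26;13;15m[48;2;24;10;12m🬂[38;2;26;13;15m[48;2;24;10;12m🬂[38;2;26;13;15m[48;2;24;10;12m🬂[0m
[38;2;22;7;10m[48;2;21;6;9m🬎[38;2;22;7;10m[48;2;21;6;9m🬎[38;2;22;7;10m[48;2;21;6;9m🬎[38;2;22;7;10m[48;2;21;6;9m🬎[38;2;22;7;10m[48;2;21;6;9m🬎[38;2;22;7;10m[48;2;21;6;9m🬎[38;2;22;7;10m[48;2;21;6;9m🬎[38;2;22;7;10m[48;2;21;6;9m🬎[38;2;22;7;10m[48;2;21;6;9m🬎[38;2;22;7;10m[48;2;21;6;9m🬎[38;2;22;7;10m[48;2;21;6;9m🬎[38;2;22;7;10m[48;2;21;6;9m🬎[0m
</frame>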